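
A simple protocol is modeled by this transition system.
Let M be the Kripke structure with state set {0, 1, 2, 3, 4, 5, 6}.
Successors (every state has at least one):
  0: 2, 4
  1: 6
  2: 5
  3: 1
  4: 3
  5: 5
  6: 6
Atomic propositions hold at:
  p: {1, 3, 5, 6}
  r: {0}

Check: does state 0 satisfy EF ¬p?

Yes

Sat(¬p) = {0, 2, 4}
EF ¬p: least fixpoint, start Z0 = {0, 2, 4}, add states with some successor in Z. Already a fixed point.
Sat(EF ¬p) = {0, 2, 4}
0 ∈ Sat(EF ¬p) = {0, 2, 4}, so the formula holds at 0.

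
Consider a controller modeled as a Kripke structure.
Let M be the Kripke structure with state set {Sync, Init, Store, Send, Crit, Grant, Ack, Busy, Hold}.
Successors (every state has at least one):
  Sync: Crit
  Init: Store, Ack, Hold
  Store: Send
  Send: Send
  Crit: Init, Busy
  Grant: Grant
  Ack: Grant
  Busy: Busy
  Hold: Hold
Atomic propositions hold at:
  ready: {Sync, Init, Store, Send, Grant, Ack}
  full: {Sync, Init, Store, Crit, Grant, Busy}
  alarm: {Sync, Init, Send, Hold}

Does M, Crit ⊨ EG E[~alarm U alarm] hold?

Yes

Sat(~alarm) = {Store, Crit, Grant, Ack, Busy}
E[~alarm U alarm]: least fixpoint, start Z0 = Sat(alarm) = {Sync, Init, Send, Hold}, add states in Sat(~alarm) with some successor in Z. Z1 = {Sync, Init, Store, Send, Crit, Hold}; fixed.
Sat(E[~alarm U alarm]) = {Sync, Init, Store, Send, Crit, Hold}
EG E[~alarm U alarm]: greatest fixpoint, start Z0 = {Sync, Init, Store, Send, Crit, Hold}, keep only states in Sat with some successor in Z. Already a fixed point.
Sat(EG E[~alarm U alarm]) = {Sync, Init, Store, Send, Crit, Hold}
Crit ∈ Sat(EG E[~alarm U alarm]) = {Sync, Init, Store, Send, Crit, Hold}, so the formula holds at Crit.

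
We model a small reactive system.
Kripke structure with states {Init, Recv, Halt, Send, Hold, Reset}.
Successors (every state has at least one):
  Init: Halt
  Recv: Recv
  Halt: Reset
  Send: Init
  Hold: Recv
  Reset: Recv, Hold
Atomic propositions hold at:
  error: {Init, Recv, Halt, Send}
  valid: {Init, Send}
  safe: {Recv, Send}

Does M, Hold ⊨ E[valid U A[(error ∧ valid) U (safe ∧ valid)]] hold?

Sat(error ∧ valid) = {Init, Send}
Sat(safe ∧ valid) = {Send}
A[(error ∧ valid) U (safe ∧ valid)]: least fixpoint, start Z0 = Sat((safe ∧ valid)) = {Send}, add states in Sat(error ∧ valid) with every successor in Z. Already a fixed point.
Sat(A[(error ∧ valid) U (safe ∧ valid)]) = {Send}
E[valid U A[(error ∧ valid) U (safe ∧ valid)]]: least fixpoint, start Z0 = Sat(A[(error ∧ valid) U (safe ∧ valid)]) = {Send}, add states in Sat(valid) with some successor in Z. Already a fixed point.
Sat(E[valid U A[(error ∧ valid) U (safe ∧ valid)]]) = {Send}
Hold ∉ Sat(E[valid U A[(error ∧ valid) U (safe ∧ valid)]]) = {Send}, so the formula does not hold at Hold.

No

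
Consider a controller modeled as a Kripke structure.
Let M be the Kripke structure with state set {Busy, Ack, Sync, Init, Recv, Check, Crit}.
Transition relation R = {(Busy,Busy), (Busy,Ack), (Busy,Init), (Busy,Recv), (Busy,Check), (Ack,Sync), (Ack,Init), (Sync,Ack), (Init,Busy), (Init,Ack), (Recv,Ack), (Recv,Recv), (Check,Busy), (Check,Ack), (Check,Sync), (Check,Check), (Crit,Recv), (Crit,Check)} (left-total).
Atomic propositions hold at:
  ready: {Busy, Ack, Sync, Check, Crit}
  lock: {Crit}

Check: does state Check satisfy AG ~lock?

Sat(~lock) = {Busy, Ack, Sync, Init, Recv, Check}
AG ~lock: greatest fixpoint, start Z0 = {Busy, Ack, Sync, Init, Recv, Check}, keep only states in Sat with every successor in Z. Already a fixed point.
Sat(AG ~lock) = {Busy, Ack, Sync, Init, Recv, Check}
Check ∈ Sat(AG ~lock) = {Busy, Ack, Sync, Init, Recv, Check}, so the formula holds at Check.

Yes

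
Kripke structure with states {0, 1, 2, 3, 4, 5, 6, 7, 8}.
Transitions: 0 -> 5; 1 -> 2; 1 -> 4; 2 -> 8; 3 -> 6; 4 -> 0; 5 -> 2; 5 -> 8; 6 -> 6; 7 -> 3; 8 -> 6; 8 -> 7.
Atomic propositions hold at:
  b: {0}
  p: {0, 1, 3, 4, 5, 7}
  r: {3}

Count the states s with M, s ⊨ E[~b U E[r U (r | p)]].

Sat(~b) = {1, 2, 3, 4, 5, 6, 7, 8}
Sat(r | p) = {0, 1, 3, 4, 5, 7}
E[r U (r | p)]: least fixpoint, start Z0 = Sat((r | p)) = {0, 1, 3, 4, 5, 7}, add states in Sat(r) with some successor in Z. Already a fixed point.
Sat(E[r U (r | p)]) = {0, 1, 3, 4, 5, 7}
E[~b U E[r U (r | p)]]: least fixpoint, start Z0 = Sat(E[r U (r | p)]) = {0, 1, 3, 4, 5, 7}, add states in Sat(~b) with some successor in Z. Z1 = {0, 1, 3, 4, 5, 7, 8}; Z2 = {0, 1, 2, 3, 4, 5, 7, 8}; fixed.
Sat(E[~b U E[r U (r | p)]]) = {0, 1, 2, 3, 4, 5, 7, 8}
|Sat(E[~b U E[r U (r | p)]])| = |{0, 1, 2, 3, 4, 5, 7, 8}| = 8.

8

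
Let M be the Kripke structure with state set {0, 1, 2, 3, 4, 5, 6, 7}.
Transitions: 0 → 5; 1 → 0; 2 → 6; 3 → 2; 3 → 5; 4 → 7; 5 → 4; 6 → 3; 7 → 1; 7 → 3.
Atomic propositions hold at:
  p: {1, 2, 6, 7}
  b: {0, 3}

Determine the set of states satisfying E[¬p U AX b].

Sat(¬p) = {0, 3, 4, 5}
Sat(AX b) = {s : every successor in {0, 3}} = {1, 6}
E[¬p U AX b]: least fixpoint, start Z0 = Sat(AX b) = {1, 6}, add states in Sat(¬p) with some successor in Z. Already a fixed point.
Sat(E[¬p U AX b]) = {1, 6}

{1, 6}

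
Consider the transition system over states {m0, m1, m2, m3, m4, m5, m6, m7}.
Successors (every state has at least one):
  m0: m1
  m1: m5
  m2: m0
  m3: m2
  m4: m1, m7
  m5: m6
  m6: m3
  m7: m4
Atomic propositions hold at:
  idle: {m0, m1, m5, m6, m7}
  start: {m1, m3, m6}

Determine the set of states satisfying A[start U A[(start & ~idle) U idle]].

{m0, m1, m5, m6, m7}

Sat(~idle) = {m2, m3, m4}
Sat(start & ~idle) = {m3}
A[(start & ~idle) U idle]: least fixpoint, start Z0 = Sat(idle) = {m0, m1, m5, m6, m7}, add states in Sat(start & ~idle) with every successor in Z. Already a fixed point.
Sat(A[(start & ~idle) U idle]) = {m0, m1, m5, m6, m7}
A[start U A[(start & ~idle) U idle]]: least fixpoint, start Z0 = Sat(A[(start & ~idle) U idle]) = {m0, m1, m5, m6, m7}, add states in Sat(start) with every successor in Z. Already a fixed point.
Sat(A[start U A[(start & ~idle) U idle]]) = {m0, m1, m5, m6, m7}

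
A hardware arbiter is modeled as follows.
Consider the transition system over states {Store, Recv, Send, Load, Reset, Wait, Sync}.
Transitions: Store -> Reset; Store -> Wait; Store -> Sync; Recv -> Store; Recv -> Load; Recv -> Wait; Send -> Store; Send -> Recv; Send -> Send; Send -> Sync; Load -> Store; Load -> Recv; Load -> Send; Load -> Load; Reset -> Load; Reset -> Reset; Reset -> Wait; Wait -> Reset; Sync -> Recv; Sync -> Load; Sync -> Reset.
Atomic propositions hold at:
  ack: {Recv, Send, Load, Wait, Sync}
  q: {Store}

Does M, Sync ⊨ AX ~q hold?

Sat(~q) = {Recv, Send, Load, Reset, Wait, Sync}
Sat(AX ~q) = {s : every successor in {Recv, Send, Load, Reset, Wait, Sync}} = {Store, Reset, Wait, Sync}
Sync ∈ Sat(AX ~q) = {Store, Reset, Wait, Sync}, so the formula holds at Sync.

Yes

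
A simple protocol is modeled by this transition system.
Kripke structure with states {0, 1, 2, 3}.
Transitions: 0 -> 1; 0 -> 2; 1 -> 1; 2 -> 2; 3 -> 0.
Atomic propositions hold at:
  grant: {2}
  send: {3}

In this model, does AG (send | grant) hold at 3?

No

Sat(send | grant) = {2, 3}
AG (send | grant): greatest fixpoint, start Z0 = {2, 3}, keep only states in Sat with every successor in Z. Z1 = {2}; fixed.
Sat(AG (send | grant)) = {2}
3 ∉ Sat(AG (send | grant)) = {2}, so the formula does not hold at 3.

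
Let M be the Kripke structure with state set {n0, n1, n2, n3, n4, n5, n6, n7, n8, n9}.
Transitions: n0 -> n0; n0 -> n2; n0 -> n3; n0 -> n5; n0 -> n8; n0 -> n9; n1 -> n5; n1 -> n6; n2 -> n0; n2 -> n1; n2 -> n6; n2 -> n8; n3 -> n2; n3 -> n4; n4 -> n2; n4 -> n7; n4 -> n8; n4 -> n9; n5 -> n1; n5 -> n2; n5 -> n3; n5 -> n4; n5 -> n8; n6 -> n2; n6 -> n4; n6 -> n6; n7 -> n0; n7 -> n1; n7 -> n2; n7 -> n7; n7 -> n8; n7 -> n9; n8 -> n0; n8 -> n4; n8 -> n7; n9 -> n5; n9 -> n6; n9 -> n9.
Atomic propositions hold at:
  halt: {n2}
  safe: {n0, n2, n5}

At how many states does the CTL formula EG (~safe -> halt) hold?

3

Sat(~safe) = {n1, n3, n4, n6, n7, n8, n9}
Sat(~safe -> halt) = {n0, n2, n5}
EG (~safe -> halt): greatest fixpoint, start Z0 = {n0, n2, n5}, keep only states in Sat with some successor in Z. Already a fixed point.
Sat(EG (~safe -> halt)) = {n0, n2, n5}
|Sat(EG (~safe -> halt))| = |{n0, n2, n5}| = 3.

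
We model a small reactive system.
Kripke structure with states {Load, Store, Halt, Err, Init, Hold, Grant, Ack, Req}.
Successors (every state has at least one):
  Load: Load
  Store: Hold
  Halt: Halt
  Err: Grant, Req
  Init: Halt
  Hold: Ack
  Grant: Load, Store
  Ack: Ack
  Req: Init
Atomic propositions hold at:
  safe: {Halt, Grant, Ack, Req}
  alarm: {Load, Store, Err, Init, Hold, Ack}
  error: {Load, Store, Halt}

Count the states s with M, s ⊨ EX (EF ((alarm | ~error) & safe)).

5

Sat(~error) = {Err, Init, Hold, Grant, Ack, Req}
Sat(alarm | ~error) = {Load, Store, Err, Init, Hold, Grant, Ack, Req}
Sat((alarm | ~error) & safe) = {Grant, Ack, Req}
EF ((alarm | ~error) & safe): least fixpoint, start Z0 = {Grant, Ack, Req}, add states with some successor in Z. Z1 = {Err, Hold, Grant, Ack, Req}; Z2 = {Store, Err, Hold, Grant, Ack, Req}; fixed.
Sat(EF ((alarm | ~error) & safe)) = {Store, Err, Hold, Grant, Ack, Req}
Sat(EX (EF ((alarm | ~error) & safe))) = {s : some successor in {Store, Err, Hold, Grant, Ack, Req}} = {Store, Err, Hold, Grant, Ack}
|Sat(EX (EF ((alarm | ~error) & safe)))| = |{Store, Err, Hold, Grant, Ack}| = 5.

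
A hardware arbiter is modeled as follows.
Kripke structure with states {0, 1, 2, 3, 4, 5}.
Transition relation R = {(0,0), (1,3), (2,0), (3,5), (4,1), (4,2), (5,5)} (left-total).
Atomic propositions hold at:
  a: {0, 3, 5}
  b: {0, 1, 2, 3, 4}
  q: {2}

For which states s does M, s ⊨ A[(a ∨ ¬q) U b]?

{0, 1, 2, 3, 4}

Sat(¬q) = {0, 1, 3, 4, 5}
Sat(a ∨ ¬q) = {0, 1, 3, 4, 5}
A[(a ∨ ¬q) U b]: least fixpoint, start Z0 = Sat(b) = {0, 1, 2, 3, 4}, add states in Sat(a ∨ ¬q) with every successor in Z. Already a fixed point.
Sat(A[(a ∨ ¬q) U b]) = {0, 1, 2, 3, 4}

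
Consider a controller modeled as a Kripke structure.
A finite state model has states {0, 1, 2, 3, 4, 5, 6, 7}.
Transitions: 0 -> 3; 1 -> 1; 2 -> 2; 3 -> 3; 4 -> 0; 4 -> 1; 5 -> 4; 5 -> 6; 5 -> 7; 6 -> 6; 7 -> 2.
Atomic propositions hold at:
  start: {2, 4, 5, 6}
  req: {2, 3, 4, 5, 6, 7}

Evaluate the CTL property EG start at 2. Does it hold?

Yes

EG start: greatest fixpoint, start Z0 = {2, 4, 5, 6}, keep only states in Sat with some successor in Z. Z1 = {2, 5, 6}; fixed.
Sat(EG start) = {2, 5, 6}
2 ∈ Sat(EG start) = {2, 5, 6}, so the formula holds at 2.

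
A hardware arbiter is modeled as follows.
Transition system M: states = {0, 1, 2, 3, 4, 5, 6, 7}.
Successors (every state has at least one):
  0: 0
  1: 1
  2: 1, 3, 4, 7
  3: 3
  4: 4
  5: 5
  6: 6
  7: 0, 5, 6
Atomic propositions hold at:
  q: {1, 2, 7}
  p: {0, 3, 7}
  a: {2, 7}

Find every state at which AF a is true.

{2, 7}

AF a: least fixpoint, start Z0 = {2, 7}, add states with every successor in Z. Already a fixed point.
Sat(AF a) = {2, 7}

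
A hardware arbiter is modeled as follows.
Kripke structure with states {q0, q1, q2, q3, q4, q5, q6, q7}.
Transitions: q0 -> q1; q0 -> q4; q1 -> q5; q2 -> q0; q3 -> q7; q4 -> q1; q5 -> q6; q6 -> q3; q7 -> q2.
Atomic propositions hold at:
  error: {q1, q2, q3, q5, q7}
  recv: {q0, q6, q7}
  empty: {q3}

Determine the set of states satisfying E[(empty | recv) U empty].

{q3, q6}

Sat(empty | recv) = {q0, q3, q6, q7}
E[(empty | recv) U empty]: least fixpoint, start Z0 = Sat(empty) = {q3}, add states in Sat(empty | recv) with some successor in Z. Z1 = {q3, q6}; fixed.
Sat(E[(empty | recv) U empty]) = {q3, q6}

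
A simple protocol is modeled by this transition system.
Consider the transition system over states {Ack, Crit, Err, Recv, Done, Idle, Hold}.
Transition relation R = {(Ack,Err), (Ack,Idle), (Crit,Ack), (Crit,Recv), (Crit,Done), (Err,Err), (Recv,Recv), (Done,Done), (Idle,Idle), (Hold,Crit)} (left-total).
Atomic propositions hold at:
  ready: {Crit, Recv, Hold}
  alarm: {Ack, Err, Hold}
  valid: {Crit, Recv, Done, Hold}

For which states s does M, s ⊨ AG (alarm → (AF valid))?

{Recv, Done, Idle}

AF valid: least fixpoint, start Z0 = {Crit, Recv, Done, Hold}, add states with every successor in Z. Already a fixed point.
Sat(AF valid) = {Crit, Recv, Done, Hold}
Sat(alarm → (AF valid)) = {Crit, Recv, Done, Idle, Hold}
AG (alarm → (AF valid)): greatest fixpoint, start Z0 = {Crit, Recv, Done, Idle, Hold}, keep only states in Sat with every successor in Z. Z1 = {Recv, Done, Idle, Hold}; Z2 = {Recv, Done, Idle}; fixed.
Sat(AG (alarm → (AF valid))) = {Recv, Done, Idle}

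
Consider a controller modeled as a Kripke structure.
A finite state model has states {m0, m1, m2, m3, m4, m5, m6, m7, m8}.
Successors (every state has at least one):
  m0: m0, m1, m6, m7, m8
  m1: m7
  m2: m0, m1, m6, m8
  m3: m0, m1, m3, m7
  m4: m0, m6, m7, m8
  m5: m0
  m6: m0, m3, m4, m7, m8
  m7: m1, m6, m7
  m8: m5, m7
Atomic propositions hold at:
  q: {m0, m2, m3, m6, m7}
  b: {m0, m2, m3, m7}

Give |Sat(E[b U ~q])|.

Sat(~q) = {m1, m4, m5, m8}
E[b U ~q]: least fixpoint, start Z0 = Sat(~q) = {m1, m4, m5, m8}, add states in Sat(b) with some successor in Z. Z1 = {m0, m1, m2, m3, m4, m5, m7, m8}; fixed.
Sat(E[b U ~q]) = {m0, m1, m2, m3, m4, m5, m7, m8}
|Sat(E[b U ~q])| = |{m0, m1, m2, m3, m4, m5, m7, m8}| = 8.

8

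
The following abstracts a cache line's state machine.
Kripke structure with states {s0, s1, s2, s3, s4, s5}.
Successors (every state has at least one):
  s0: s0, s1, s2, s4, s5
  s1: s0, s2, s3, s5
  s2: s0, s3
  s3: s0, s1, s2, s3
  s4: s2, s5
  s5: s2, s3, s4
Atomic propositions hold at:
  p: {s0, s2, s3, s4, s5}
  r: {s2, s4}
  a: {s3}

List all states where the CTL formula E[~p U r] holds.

Sat(~p) = {s1}
E[~p U r]: least fixpoint, start Z0 = Sat(r) = {s2, s4}, add states in Sat(~p) with some successor in Z. Z1 = {s1, s2, s4}; fixed.
Sat(E[~p U r]) = {s1, s2, s4}

{s1, s2, s4}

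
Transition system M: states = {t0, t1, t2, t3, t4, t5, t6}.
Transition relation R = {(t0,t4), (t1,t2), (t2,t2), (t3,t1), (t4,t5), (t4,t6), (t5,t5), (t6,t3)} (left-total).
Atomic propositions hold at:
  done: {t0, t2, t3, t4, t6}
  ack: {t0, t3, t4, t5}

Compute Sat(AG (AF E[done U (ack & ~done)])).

Sat(~done) = {t1, t5}
Sat(ack & ~done) = {t5}
E[done U (ack & ~done)]: least fixpoint, start Z0 = Sat((ack & ~done)) = {t5}, add states in Sat(done) with some successor in Z. Z1 = {t4, t5}; Z2 = {t0, t4, t5}; fixed.
Sat(E[done U (ack & ~done)]) = {t0, t4, t5}
AF E[done U (ack & ~done)]: least fixpoint, start Z0 = {t0, t4, t5}, add states with every successor in Z. Already a fixed point.
Sat(AF E[done U (ack & ~done)]) = {t0, t4, t5}
AG (AF E[done U (ack & ~done)]): greatest fixpoint, start Z0 = {t0, t4, t5}, keep only states in Sat with every successor in Z. Z1 = {t0, t5}; Z2 = {t5}; fixed.
Sat(AG (AF E[done U (ack & ~done)])) = {t5}

{t5}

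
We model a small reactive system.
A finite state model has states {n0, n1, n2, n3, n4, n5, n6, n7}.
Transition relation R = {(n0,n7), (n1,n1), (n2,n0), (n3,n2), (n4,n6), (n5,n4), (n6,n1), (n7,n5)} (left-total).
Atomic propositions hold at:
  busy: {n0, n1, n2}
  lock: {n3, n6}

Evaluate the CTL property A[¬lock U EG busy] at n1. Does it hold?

Yes

Sat(¬lock) = {n0, n1, n2, n4, n5, n7}
EG busy: greatest fixpoint, start Z0 = {n0, n1, n2}, keep only states in Sat with some successor in Z. Z1 = {n1, n2}; Z2 = {n1}; fixed.
Sat(EG busy) = {n1}
A[¬lock U EG busy]: least fixpoint, start Z0 = Sat(EG busy) = {n1}, add states in Sat(¬lock) with every successor in Z. Already a fixed point.
Sat(A[¬lock U EG busy]) = {n1}
n1 ∈ Sat(A[¬lock U EG busy]) = {n1}, so the formula holds at n1.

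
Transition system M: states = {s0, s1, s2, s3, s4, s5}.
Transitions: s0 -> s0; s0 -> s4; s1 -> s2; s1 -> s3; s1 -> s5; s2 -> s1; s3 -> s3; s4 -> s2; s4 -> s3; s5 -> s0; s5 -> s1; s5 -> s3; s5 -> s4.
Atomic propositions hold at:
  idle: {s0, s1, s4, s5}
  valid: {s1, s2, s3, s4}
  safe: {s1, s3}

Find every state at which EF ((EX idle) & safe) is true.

{s0, s1, s2, s4, s5}

Sat(EX idle) = {s : some successor in {s0, s1, s4, s5}} = {s0, s1, s2, s5}
Sat((EX idle) & safe) = {s1}
EF ((EX idle) & safe): least fixpoint, start Z0 = {s1}, add states with some successor in Z. Z1 = {s1, s2, s5}; Z2 = {s1, s2, s4, s5}; Z3 = {s0, s1, s2, s4, s5}; fixed.
Sat(EF ((EX idle) & safe)) = {s0, s1, s2, s4, s5}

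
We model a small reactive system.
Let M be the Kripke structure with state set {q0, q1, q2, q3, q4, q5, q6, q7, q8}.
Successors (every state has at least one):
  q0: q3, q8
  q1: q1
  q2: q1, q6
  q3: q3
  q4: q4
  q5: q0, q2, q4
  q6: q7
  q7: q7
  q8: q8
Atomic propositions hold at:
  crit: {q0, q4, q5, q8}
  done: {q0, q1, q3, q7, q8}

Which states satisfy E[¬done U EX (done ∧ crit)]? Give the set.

Sat(¬done) = {q2, q4, q5, q6}
Sat(done ∧ crit) = {q0, q8}
Sat(EX (done ∧ crit)) = {s : some successor in {q0, q8}} = {q0, q5, q8}
E[¬done U EX (done ∧ crit)]: least fixpoint, start Z0 = Sat(EX (done ∧ crit)) = {q0, q5, q8}, add states in Sat(¬done) with some successor in Z. Already a fixed point.
Sat(E[¬done U EX (done ∧ crit)]) = {q0, q5, q8}

{q0, q5, q8}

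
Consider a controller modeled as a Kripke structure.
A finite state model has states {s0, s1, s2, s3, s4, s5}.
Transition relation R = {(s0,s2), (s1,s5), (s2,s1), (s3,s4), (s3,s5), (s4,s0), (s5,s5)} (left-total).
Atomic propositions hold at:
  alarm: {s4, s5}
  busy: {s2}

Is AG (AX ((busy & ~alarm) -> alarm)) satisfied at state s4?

Sat(~alarm) = {s0, s1, s2, s3}
Sat(busy & ~alarm) = {s2}
Sat((busy & ~alarm) -> alarm) = {s0, s1, s3, s4, s5}
Sat(AX ((busy & ~alarm) -> alarm)) = {s : every successor in {s0, s1, s3, s4, s5}} = {s1, s2, s3, s4, s5}
AG (AX ((busy & ~alarm) -> alarm)): greatest fixpoint, start Z0 = {s1, s2, s3, s4, s5}, keep only states in Sat with every successor in Z. Z1 = {s1, s2, s3, s5}; Z2 = {s1, s2, s5}; fixed.
Sat(AG (AX ((busy & ~alarm) -> alarm))) = {s1, s2, s5}
s4 ∉ Sat(AG (AX ((busy & ~alarm) -> alarm))) = {s1, s2, s5}, so the formula does not hold at s4.

No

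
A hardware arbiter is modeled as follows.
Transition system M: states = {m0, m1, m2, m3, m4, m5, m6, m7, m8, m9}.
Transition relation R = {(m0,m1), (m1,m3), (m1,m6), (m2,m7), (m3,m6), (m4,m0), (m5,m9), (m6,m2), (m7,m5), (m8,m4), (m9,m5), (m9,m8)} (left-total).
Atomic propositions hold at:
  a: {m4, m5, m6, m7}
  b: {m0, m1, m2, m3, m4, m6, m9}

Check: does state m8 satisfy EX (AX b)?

Yes

Sat(AX b) = {s : every successor in {m0, m1, m2, m3, m4, m6, m9}} = {m0, m1, m3, m4, m5, m6, m8}
Sat(EX (AX b)) = {s : some successor in {m0, m1, m3, m4, m5, m6, m8}} = {m0, m1, m3, m4, m7, m8, m9}
m8 ∈ Sat(EX (AX b)) = {m0, m1, m3, m4, m7, m8, m9}, so the formula holds at m8.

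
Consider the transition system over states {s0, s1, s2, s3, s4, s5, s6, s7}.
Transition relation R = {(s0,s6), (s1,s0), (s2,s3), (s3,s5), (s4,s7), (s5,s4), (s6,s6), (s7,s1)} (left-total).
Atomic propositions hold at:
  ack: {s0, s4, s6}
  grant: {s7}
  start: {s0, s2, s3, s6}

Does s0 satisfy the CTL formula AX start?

Sat(AX start) = {s : every successor in {s0, s2, s3, s6}} = {s0, s1, s2, s6}
s0 ∈ Sat(AX start) = {s0, s1, s2, s6}, so the formula holds at s0.

Yes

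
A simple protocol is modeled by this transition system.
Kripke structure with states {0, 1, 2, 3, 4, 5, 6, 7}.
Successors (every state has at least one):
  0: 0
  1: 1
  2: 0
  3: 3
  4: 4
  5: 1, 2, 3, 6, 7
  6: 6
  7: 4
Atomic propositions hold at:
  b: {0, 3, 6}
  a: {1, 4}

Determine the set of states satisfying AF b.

AF b: least fixpoint, start Z0 = {0, 3, 6}, add states with every successor in Z. Z1 = {0, 2, 3, 6}; fixed.
Sat(AF b) = {0, 2, 3, 6}

{0, 2, 3, 6}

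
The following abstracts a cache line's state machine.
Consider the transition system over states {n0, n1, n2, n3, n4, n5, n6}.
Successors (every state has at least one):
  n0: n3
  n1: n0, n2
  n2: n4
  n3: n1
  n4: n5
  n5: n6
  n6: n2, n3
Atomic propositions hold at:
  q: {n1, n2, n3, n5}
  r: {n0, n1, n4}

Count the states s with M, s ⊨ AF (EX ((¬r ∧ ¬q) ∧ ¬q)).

Sat(¬r) = {n2, n3, n5, n6}
Sat(¬q) = {n0, n4, n6}
Sat(¬r ∧ ¬q) = {n6}
Sat((¬r ∧ ¬q) ∧ ¬q) = {n6}
Sat(EX ((¬r ∧ ¬q) ∧ ¬q)) = {s : some successor in {n6}} = {n5}
AF (EX ((¬r ∧ ¬q) ∧ ¬q)): least fixpoint, start Z0 = {n5}, add states with every successor in Z. Z1 = {n4, n5}; Z2 = {n2, n4, n5}; fixed.
Sat(AF (EX ((¬r ∧ ¬q) ∧ ¬q))) = {n2, n4, n5}
|Sat(AF (EX ((¬r ∧ ¬q) ∧ ¬q)))| = |{n2, n4, n5}| = 3.

3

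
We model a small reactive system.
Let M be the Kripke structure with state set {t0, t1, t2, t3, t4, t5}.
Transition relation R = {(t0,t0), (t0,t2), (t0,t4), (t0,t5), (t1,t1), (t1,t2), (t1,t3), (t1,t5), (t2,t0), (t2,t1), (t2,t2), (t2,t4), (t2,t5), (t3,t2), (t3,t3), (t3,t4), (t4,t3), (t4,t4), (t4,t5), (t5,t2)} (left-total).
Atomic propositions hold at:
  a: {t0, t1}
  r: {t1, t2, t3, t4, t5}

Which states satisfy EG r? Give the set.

EG r: greatest fixpoint, start Z0 = {t1, t2, t3, t4, t5}, keep only states in Sat with some successor in Z. Already a fixed point.
Sat(EG r) = {t1, t2, t3, t4, t5}

{t1, t2, t3, t4, t5}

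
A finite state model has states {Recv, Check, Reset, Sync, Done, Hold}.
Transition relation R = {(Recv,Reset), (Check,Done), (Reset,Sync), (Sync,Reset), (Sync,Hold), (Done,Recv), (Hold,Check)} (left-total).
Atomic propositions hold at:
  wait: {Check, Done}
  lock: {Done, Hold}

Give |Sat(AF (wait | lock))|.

Sat(wait | lock) = {Check, Done, Hold}
AF (wait | lock): least fixpoint, start Z0 = {Check, Done, Hold}, add states with every successor in Z. Already a fixed point.
Sat(AF (wait | lock)) = {Check, Done, Hold}
|Sat(AF (wait | lock))| = |{Check, Done, Hold}| = 3.

3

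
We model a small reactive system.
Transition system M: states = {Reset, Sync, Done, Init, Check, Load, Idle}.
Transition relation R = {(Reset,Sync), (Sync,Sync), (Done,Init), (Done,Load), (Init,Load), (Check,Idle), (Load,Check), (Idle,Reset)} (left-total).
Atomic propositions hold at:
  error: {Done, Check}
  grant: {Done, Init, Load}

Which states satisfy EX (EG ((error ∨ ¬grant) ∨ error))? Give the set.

{Reset, Sync, Check, Load, Idle}

Sat(¬grant) = {Reset, Sync, Check, Idle}
Sat(error ∨ ¬grant) = {Reset, Sync, Done, Check, Idle}
Sat((error ∨ ¬grant) ∨ error) = {Reset, Sync, Done, Check, Idle}
EG ((error ∨ ¬grant) ∨ error): greatest fixpoint, start Z0 = {Reset, Sync, Done, Check, Idle}, keep only states in Sat with some successor in Z. Z1 = {Reset, Sync, Check, Idle}; fixed.
Sat(EG ((error ∨ ¬grant) ∨ error)) = {Reset, Sync, Check, Idle}
Sat(EX (EG ((error ∨ ¬grant) ∨ error))) = {s : some successor in {Reset, Sync, Check, Idle}} = {Reset, Sync, Check, Load, Idle}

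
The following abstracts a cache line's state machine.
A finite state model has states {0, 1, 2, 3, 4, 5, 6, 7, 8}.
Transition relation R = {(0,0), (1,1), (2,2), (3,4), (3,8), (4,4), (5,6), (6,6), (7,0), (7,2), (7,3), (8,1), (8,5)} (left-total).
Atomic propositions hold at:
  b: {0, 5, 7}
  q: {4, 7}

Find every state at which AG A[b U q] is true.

{4}

A[b U q]: least fixpoint, start Z0 = Sat(q) = {4, 7}, add states in Sat(b) with every successor in Z. Already a fixed point.
Sat(A[b U q]) = {4, 7}
AG A[b U q]: greatest fixpoint, start Z0 = {4, 7}, keep only states in Sat with every successor in Z. Z1 = {4}; fixed.
Sat(AG A[b U q]) = {4}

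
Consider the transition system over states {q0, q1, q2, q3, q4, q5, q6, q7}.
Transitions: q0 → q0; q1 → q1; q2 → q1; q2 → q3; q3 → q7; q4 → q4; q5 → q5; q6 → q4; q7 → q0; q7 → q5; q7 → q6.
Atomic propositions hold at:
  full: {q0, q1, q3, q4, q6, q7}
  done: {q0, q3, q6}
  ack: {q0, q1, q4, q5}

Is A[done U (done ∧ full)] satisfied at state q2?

Sat(done ∧ full) = {q0, q3, q6}
A[done U (done ∧ full)]: least fixpoint, start Z0 = Sat((done ∧ full)) = {q0, q3, q6}, add states in Sat(done) with every successor in Z. Already a fixed point.
Sat(A[done U (done ∧ full)]) = {q0, q3, q6}
q2 ∉ Sat(A[done U (done ∧ full)]) = {q0, q3, q6}, so the formula does not hold at q2.

No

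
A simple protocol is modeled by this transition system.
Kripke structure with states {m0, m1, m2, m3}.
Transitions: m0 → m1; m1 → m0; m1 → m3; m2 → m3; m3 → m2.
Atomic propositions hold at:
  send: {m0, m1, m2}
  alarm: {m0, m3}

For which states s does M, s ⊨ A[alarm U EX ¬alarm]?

{m0, m3}

Sat(¬alarm) = {m1, m2}
Sat(EX ¬alarm) = {s : some successor in {m1, m2}} = {m0, m3}
A[alarm U EX ¬alarm]: least fixpoint, start Z0 = Sat(EX ¬alarm) = {m0, m3}, add states in Sat(alarm) with every successor in Z. Already a fixed point.
Sat(A[alarm U EX ¬alarm]) = {m0, m3}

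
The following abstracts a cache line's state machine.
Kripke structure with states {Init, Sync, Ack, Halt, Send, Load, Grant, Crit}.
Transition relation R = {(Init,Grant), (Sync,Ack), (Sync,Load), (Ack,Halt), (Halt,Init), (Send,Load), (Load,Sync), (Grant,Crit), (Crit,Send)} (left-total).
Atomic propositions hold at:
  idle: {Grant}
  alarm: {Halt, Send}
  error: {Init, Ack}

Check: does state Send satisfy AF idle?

No

AF idle: least fixpoint, start Z0 = {Grant}, add states with every successor in Z. Z1 = {Init, Grant}; Z2 = {Init, Halt, Grant}; Z3 = {Init, Ack, Halt, Grant}; fixed.
Sat(AF idle) = {Init, Ack, Halt, Grant}
Send ∉ Sat(AF idle) = {Init, Ack, Halt, Grant}, so the formula does not hold at Send.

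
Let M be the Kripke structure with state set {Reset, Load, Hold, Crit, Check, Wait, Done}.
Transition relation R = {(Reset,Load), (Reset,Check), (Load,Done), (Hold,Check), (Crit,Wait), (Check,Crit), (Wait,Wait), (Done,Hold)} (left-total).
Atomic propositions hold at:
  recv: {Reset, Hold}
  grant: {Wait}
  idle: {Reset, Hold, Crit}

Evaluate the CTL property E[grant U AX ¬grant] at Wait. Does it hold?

Sat(¬grant) = {Reset, Load, Hold, Crit, Check, Done}
Sat(AX ¬grant) = {s : every successor in {Reset, Load, Hold, Crit, Check, Done}} = {Reset, Load, Hold, Check, Done}
E[grant U AX ¬grant]: least fixpoint, start Z0 = Sat(AX ¬grant) = {Reset, Load, Hold, Check, Done}, add states in Sat(grant) with some successor in Z. Already a fixed point.
Sat(E[grant U AX ¬grant]) = {Reset, Load, Hold, Check, Done}
Wait ∉ Sat(E[grant U AX ¬grant]) = {Reset, Load, Hold, Check, Done}, so the formula does not hold at Wait.

No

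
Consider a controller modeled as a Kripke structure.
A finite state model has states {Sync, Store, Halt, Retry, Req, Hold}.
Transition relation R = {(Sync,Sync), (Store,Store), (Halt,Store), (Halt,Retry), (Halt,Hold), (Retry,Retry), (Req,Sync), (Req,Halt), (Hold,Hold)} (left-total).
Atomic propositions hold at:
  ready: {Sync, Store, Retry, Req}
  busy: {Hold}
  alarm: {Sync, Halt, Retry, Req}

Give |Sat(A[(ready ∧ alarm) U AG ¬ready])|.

1

Sat(ready ∧ alarm) = {Sync, Retry, Req}
Sat(¬ready) = {Halt, Hold}
AG ¬ready: greatest fixpoint, start Z0 = {Halt, Hold}, keep only states in Sat with every successor in Z. Z1 = {Hold}; fixed.
Sat(AG ¬ready) = {Hold}
A[(ready ∧ alarm) U AG ¬ready]: least fixpoint, start Z0 = Sat(AG ¬ready) = {Hold}, add states in Sat(ready ∧ alarm) with every successor in Z. Already a fixed point.
Sat(A[(ready ∧ alarm) U AG ¬ready]) = {Hold}
|Sat(A[(ready ∧ alarm) U AG ¬ready])| = |{Hold}| = 1.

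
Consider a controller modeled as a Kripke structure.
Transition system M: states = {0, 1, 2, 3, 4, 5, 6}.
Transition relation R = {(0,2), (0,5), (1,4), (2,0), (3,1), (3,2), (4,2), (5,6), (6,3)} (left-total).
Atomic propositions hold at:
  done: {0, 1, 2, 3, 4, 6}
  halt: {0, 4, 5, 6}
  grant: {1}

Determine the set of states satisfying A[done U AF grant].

AF grant: least fixpoint, start Z0 = {1}, add states with every successor in Z. Already a fixed point.
Sat(AF grant) = {1}
A[done U AF grant]: least fixpoint, start Z0 = Sat(AF grant) = {1}, add states in Sat(done) with every successor in Z. Already a fixed point.
Sat(A[done U AF grant]) = {1}

{1}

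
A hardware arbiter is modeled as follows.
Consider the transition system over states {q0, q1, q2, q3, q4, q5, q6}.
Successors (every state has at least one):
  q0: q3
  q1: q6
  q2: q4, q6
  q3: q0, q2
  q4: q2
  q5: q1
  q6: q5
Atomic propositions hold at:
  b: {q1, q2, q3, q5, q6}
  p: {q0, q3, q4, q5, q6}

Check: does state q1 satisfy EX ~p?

Sat(~p) = {q1, q2}
Sat(EX ~p) = {s : some successor in {q1, q2}} = {q3, q4, q5}
q1 ∉ Sat(EX ~p) = {q3, q4, q5}, so the formula does not hold at q1.

No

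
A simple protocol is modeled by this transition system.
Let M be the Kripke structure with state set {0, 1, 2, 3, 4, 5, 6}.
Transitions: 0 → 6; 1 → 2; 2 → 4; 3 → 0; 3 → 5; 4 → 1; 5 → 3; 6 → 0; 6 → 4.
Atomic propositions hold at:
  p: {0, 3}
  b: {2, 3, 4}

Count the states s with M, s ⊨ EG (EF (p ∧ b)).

2

Sat(p ∧ b) = {3}
EF (p ∧ b): least fixpoint, start Z0 = {3}, add states with some successor in Z. Z1 = {3, 5}; fixed.
Sat(EF (p ∧ b)) = {3, 5}
EG (EF (p ∧ b)): greatest fixpoint, start Z0 = {3, 5}, keep only states in Sat with some successor in Z. Already a fixed point.
Sat(EG (EF (p ∧ b))) = {3, 5}
|Sat(EG (EF (p ∧ b)))| = |{3, 5}| = 2.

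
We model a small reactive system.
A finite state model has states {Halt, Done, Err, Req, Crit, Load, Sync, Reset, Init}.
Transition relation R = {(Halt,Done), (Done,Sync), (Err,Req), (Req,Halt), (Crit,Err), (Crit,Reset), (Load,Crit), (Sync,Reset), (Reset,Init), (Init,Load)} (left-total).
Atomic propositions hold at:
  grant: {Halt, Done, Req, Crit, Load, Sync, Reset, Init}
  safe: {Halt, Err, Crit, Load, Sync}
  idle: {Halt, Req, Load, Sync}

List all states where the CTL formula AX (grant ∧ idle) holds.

Sat(grant ∧ idle) = {Halt, Req, Load, Sync}
Sat(AX (grant ∧ idle)) = {s : every successor in {Halt, Req, Load, Sync}} = {Done, Err, Req, Init}

{Done, Err, Req, Init}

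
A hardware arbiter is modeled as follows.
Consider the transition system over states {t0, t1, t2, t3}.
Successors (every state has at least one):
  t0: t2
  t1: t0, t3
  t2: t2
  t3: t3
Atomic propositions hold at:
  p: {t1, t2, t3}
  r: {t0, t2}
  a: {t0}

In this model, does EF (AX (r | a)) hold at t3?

Sat(r | a) = {t0, t2}
Sat(AX (r | a)) = {s : every successor in {t0, t2}} = {t0, t2}
EF (AX (r | a)): least fixpoint, start Z0 = {t0, t2}, add states with some successor in Z. Z1 = {t0, t1, t2}; fixed.
Sat(EF (AX (r | a))) = {t0, t1, t2}
t3 ∉ Sat(EF (AX (r | a))) = {t0, t1, t2}, so the formula does not hold at t3.

No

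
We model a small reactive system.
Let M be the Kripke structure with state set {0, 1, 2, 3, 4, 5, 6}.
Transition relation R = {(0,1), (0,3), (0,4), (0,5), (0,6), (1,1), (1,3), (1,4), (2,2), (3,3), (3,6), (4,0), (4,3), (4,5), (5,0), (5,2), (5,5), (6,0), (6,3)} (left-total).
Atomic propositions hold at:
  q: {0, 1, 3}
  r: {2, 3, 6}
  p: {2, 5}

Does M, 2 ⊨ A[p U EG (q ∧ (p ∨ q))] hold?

No

Sat(p ∨ q) = {0, 1, 2, 3, 5}
Sat(q ∧ (p ∨ q)) = {0, 1, 3}
EG (q ∧ (p ∨ q)): greatest fixpoint, start Z0 = {0, 1, 3}, keep only states in Sat with some successor in Z. Already a fixed point.
Sat(EG (q ∧ (p ∨ q))) = {0, 1, 3}
A[p U EG (q ∧ (p ∨ q))]: least fixpoint, start Z0 = Sat(EG (q ∧ (p ∨ q))) = {0, 1, 3}, add states in Sat(p) with every successor in Z. Already a fixed point.
Sat(A[p U EG (q ∧ (p ∨ q))]) = {0, 1, 3}
2 ∉ Sat(A[p U EG (q ∧ (p ∨ q))]) = {0, 1, 3}, so the formula does not hold at 2.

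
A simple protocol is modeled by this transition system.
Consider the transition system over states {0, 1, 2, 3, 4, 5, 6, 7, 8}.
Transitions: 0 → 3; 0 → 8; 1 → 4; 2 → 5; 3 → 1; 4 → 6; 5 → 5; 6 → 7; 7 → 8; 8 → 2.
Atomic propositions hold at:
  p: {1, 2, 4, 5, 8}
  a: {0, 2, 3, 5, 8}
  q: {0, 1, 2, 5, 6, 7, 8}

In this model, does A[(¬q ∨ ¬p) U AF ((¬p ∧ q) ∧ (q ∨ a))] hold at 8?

Sat(¬q) = {3, 4}
Sat(¬p) = {0, 3, 6, 7}
Sat(¬q ∨ ¬p) = {0, 3, 4, 6, 7}
Sat(¬p ∧ q) = {0, 6, 7}
Sat(q ∨ a) = {0, 1, 2, 3, 5, 6, 7, 8}
Sat((¬p ∧ q) ∧ (q ∨ a)) = {0, 6, 7}
AF ((¬p ∧ q) ∧ (q ∨ a)): least fixpoint, start Z0 = {0, 6, 7}, add states with every successor in Z. Z1 = {0, 4, 6, 7}; Z2 = {0, 1, 4, 6, 7}; Z3 = {0, 1, 3, 4, 6, 7}; fixed.
Sat(AF ((¬p ∧ q) ∧ (q ∨ a))) = {0, 1, 3, 4, 6, 7}
A[(¬q ∨ ¬p) U AF ((¬p ∧ q) ∧ (q ∨ a))]: least fixpoint, start Z0 = Sat(AF ((¬p ∧ q) ∧ (q ∨ a))) = {0, 1, 3, 4, 6, 7}, add states in Sat(¬q ∨ ¬p) with every successor in Z. Already a fixed point.
Sat(A[(¬q ∨ ¬p) U AF ((¬p ∧ q) ∧ (q ∨ a))]) = {0, 1, 3, 4, 6, 7}
8 ∉ Sat(A[(¬q ∨ ¬p) U AF ((¬p ∧ q) ∧ (q ∨ a))]) = {0, 1, 3, 4, 6, 7}, so the formula does not hold at 8.

No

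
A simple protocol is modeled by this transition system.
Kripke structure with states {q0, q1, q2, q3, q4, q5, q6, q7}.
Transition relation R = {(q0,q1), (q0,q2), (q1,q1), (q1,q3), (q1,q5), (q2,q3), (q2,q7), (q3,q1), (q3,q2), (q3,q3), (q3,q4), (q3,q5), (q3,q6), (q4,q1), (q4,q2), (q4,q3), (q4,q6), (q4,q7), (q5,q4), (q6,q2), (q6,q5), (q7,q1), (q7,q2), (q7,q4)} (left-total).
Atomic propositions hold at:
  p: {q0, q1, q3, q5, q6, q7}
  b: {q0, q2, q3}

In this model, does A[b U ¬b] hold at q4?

Sat(¬b) = {q1, q4, q5, q6, q7}
A[b U ¬b]: least fixpoint, start Z0 = Sat(¬b) = {q1, q4, q5, q6, q7}, add states in Sat(b) with every successor in Z. Already a fixed point.
Sat(A[b U ¬b]) = {q1, q4, q5, q6, q7}
q4 ∈ Sat(A[b U ¬b]) = {q1, q4, q5, q6, q7}, so the formula holds at q4.

Yes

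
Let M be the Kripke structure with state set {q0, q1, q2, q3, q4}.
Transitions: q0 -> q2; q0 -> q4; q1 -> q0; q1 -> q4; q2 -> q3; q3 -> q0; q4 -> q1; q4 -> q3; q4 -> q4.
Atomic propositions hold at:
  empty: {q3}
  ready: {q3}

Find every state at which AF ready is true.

AF ready: least fixpoint, start Z0 = {q3}, add states with every successor in Z. Z1 = {q2, q3}; fixed.
Sat(AF ready) = {q2, q3}

{q2, q3}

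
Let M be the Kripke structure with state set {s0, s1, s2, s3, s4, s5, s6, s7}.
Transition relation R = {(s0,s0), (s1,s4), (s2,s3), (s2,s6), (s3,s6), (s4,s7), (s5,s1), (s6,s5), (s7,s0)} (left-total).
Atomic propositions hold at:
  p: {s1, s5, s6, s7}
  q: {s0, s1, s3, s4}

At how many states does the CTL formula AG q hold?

1

AG q: greatest fixpoint, start Z0 = {s0, s1, s3, s4}, keep only states in Sat with every successor in Z. Z1 = {s0, s1}; Z2 = {s0}; fixed.
Sat(AG q) = {s0}
|Sat(AG q)| = |{s0}| = 1.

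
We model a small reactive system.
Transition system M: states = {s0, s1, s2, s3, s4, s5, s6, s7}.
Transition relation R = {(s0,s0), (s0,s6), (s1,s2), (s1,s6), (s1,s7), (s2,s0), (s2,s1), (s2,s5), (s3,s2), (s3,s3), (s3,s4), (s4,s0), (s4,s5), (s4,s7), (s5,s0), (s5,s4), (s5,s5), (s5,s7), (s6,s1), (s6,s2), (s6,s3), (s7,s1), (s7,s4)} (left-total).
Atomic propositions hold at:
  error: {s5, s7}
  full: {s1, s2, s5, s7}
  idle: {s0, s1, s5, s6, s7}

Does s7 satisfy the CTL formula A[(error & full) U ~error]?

Yes

Sat(error & full) = {s5, s7}
Sat(~error) = {s0, s1, s2, s3, s4, s6}
A[(error & full) U ~error]: least fixpoint, start Z0 = Sat(~error) = {s0, s1, s2, s3, s4, s6}, add states in Sat(error & full) with every successor in Z. Z1 = {s0, s1, s2, s3, s4, s6, s7}; fixed.
Sat(A[(error & full) U ~error]) = {s0, s1, s2, s3, s4, s6, s7}
s7 ∈ Sat(A[(error & full) U ~error]) = {s0, s1, s2, s3, s4, s6, s7}, so the formula holds at s7.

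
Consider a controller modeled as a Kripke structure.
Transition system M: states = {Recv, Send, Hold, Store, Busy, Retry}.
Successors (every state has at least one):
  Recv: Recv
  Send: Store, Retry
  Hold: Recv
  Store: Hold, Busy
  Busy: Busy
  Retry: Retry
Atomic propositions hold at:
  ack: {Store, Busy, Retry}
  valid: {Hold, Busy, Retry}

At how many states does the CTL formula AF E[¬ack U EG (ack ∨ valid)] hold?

Sat(¬ack) = {Recv, Send, Hold}
Sat(ack ∨ valid) = {Hold, Store, Busy, Retry}
EG (ack ∨ valid): greatest fixpoint, start Z0 = {Hold, Store, Busy, Retry}, keep only states in Sat with some successor in Z. Z1 = {Store, Busy, Retry}; fixed.
Sat(EG (ack ∨ valid)) = {Store, Busy, Retry}
E[¬ack U EG (ack ∨ valid)]: least fixpoint, start Z0 = Sat(EG (ack ∨ valid)) = {Store, Busy, Retry}, add states in Sat(¬ack) with some successor in Z. Z1 = {Send, Store, Busy, Retry}; fixed.
Sat(E[¬ack U EG (ack ∨ valid)]) = {Send, Store, Busy, Retry}
AF E[¬ack U EG (ack ∨ valid)]: least fixpoint, start Z0 = {Send, Store, Busy, Retry}, add states with every successor in Z. Already a fixed point.
Sat(AF E[¬ack U EG (ack ∨ valid)]) = {Send, Store, Busy, Retry}
|Sat(AF E[¬ack U EG (ack ∨ valid)])| = |{Send, Store, Busy, Retry}| = 4.

4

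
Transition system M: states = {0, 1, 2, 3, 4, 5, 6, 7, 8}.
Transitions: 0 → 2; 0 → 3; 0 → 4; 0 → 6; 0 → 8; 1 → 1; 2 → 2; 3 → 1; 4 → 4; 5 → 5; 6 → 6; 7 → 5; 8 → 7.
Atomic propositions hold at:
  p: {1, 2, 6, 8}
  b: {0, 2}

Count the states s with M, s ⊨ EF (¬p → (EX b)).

6

Sat(¬p) = {0, 3, 4, 5, 7}
Sat(EX b) = {s : some successor in {0, 2}} = {0, 2}
Sat(¬p → (EX b)) = {0, 1, 2, 6, 8}
EF (¬p → (EX b)): least fixpoint, start Z0 = {0, 1, 2, 6, 8}, add states with some successor in Z. Z1 = {0, 1, 2, 3, 6, 8}; fixed.
Sat(EF (¬p → (EX b))) = {0, 1, 2, 3, 6, 8}
|Sat(EF (¬p → (EX b)))| = |{0, 1, 2, 3, 6, 8}| = 6.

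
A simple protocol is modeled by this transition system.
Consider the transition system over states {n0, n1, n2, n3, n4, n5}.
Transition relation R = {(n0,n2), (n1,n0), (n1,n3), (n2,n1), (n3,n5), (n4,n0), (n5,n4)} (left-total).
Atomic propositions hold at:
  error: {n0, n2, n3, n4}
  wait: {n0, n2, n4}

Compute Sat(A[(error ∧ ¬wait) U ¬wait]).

{n1, n3, n5}

Sat(¬wait) = {n1, n3, n5}
Sat(error ∧ ¬wait) = {n3}
A[(error ∧ ¬wait) U ¬wait]: least fixpoint, start Z0 = Sat(¬wait) = {n1, n3, n5}, add states in Sat(error ∧ ¬wait) with every successor in Z. Already a fixed point.
Sat(A[(error ∧ ¬wait) U ¬wait]) = {n1, n3, n5}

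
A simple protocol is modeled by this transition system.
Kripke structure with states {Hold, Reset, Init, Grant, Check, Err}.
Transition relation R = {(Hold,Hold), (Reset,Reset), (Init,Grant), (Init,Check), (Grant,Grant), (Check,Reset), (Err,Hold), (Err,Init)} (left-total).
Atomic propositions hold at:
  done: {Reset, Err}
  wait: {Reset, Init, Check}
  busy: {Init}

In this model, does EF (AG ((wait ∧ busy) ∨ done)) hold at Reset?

Yes

Sat(wait ∧ busy) = {Init}
Sat((wait ∧ busy) ∨ done) = {Reset, Init, Err}
AG ((wait ∧ busy) ∨ done): greatest fixpoint, start Z0 = {Reset, Init, Err}, keep only states in Sat with every successor in Z. Z1 = {Reset}; fixed.
Sat(AG ((wait ∧ busy) ∨ done)) = {Reset}
EF (AG ((wait ∧ busy) ∨ done)): least fixpoint, start Z0 = {Reset}, add states with some successor in Z. Z1 = {Reset, Check}; Z2 = {Reset, Init, Check}; Z3 = {Reset, Init, Check, Err}; fixed.
Sat(EF (AG ((wait ∧ busy) ∨ done))) = {Reset, Init, Check, Err}
Reset ∈ Sat(EF (AG ((wait ∧ busy) ∨ done))) = {Reset, Init, Check, Err}, so the formula holds at Reset.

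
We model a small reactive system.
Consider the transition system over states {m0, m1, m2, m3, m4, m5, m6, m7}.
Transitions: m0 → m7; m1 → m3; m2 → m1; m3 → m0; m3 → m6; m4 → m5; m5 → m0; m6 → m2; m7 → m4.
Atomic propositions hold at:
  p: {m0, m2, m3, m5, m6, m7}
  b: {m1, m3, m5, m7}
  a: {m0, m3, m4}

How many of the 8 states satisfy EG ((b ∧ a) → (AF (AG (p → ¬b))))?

4

Sat(b ∧ a) = {m3}
Sat(¬b) = {m0, m2, m4, m6}
Sat(p → ¬b) = {m0, m1, m2, m4, m6}
AG (p → ¬b): greatest fixpoint, start Z0 = {m0, m1, m2, m4, m6}, keep only states in Sat with every successor in Z. Z1 = {m2, m6}; Z2 = {m6}; Z3 = ∅; fixed.
Sat(AG (p → ¬b)) = ∅
AF (AG (p → ¬b)): least fixpoint, start Z0 = ∅, add states with every successor in Z. Already a fixed point.
Sat(AF (AG (p → ¬b))) = ∅
Sat((b ∧ a) → (AF (AG (p → ¬b)))) = {m0, m1, m2, m4, m5, m6, m7}
EG ((b ∧ a) → (AF (AG (p → ¬b)))): greatest fixpoint, start Z0 = {m0, m1, m2, m4, m5, m6, m7}, keep only states in Sat with some successor in Z. Z1 = {m0, m2, m4, m5, m6, m7}; Z2 = {m0, m4, m5, m6, m7}; Z3 = {m0, m4, m5, m7}; fixed.
Sat(EG ((b ∧ a) → (AF (AG (p → ¬b))))) = {m0, m4, m5, m7}
|Sat(EG ((b ∧ a) → (AF (AG (p → ¬b)))))| = |{m0, m4, m5, m7}| = 4.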